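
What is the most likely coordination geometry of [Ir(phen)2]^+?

square planar

Ligand charges: 1,10-phenanthroline is neutral. With an overall charge of +1 the iridium centre must be in the +1 oxidation state.
Ir sits in group 9, so the d-electron count is 9 − 1 = 8.
Counting donor atoms: 2×1,10-phenanthroline (bidentate) → 4 donors. Coordination number = 4.
A 5d d⁸ ion has a large crystal-field splitting; square planar leaves the high-energy d_{x²−y²} orbital empty and maximises CFSE.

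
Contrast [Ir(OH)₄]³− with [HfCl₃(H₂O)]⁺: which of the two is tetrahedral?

For [Ir(OH)₄]³−: Ligand charges: each hydroxide is −1. With an overall charge of −3 the iridium centre must be in the +1 oxidation state. Group 9 minus oxidation state 1 gives a d⁸ configuration. A 5d d⁸ ion has a large crystal-field splitting; square planar leaves the high-energy d_{x²−y²} orbital empty and maximises CFSE. → square planar.
For [HfCl₃(H₂O)]⁺: Each chloride is −1; water is neutral; balancing the +1 overall charge requires Hf(IV). Group 4 minus oxidation state 4 gives a d⁰ configuration. A d⁰ ion has no crystal-field stabilisation preference between square planar and tetrahedral, so four ligands adopt the sterically favoured tetrahedral geometry. → tetrahedral.

[HfCl₃(H₂O)]⁺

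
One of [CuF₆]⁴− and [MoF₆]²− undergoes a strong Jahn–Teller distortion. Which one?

[CuF₆]⁴−

[CuF₆]⁴−: Summing ligand charges against the −4 overall charge gives an oxidation state of +2 for copper. Cu sits in group 11, so the d-electron count is 11 − 2 = 9. The t₂g⁶e_g³ configuration has an unevenly filled e_g set; the Jahn–Teller theorem predicts a tetragonal distortion (typically axial elongation) to lift the degeneracy.
[MoF₆]²−: Summing ligand charges against the −2 overall charge gives an oxidation state of +4 for molybdenum. Mo sits in group 6, so the d-electron count is 6 − 4 = 2. The d² configuration leaves the e_g set evenly filled (or empty) — no strong Jahn–Teller driving force.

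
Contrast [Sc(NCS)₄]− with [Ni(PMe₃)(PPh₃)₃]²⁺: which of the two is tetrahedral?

For [Sc(NCS)₄]−: Each isothiocyanate is −1; balancing the −1 overall charge requires Sc(III). Scandium is a group-3 element; Sc(III) is therefore d⁰. A d⁰ ion has no crystal-field stabilisation preference between square planar and tetrahedral, so four ligands adopt the sterically favoured tetrahedral geometry. → tetrahedral.
For [Ni(PMe₃)(PPh₃)₃]²⁺: Trimethylphosphine is neutral; triphenylphosphine is neutral; balancing the +2 overall charge requires Ni(II). Ni sits in group 10, so the d-electron count is 10 − 2 = 8. Trimethylphosphine and triphenylphosphine are strong-field ligands (high in the spectrochemical series). A 3d d⁸ ion with strong-field ligands gains enough CFSE to favour square planar over tetrahedral. → square planar.

[Sc(NCS)₄]−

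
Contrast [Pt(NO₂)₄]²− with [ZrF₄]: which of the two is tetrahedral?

[ZrF₄]

For [Pt(NO₂)₄]²−: Each nitro (N-bound nitrite) is −1; balancing the −2 overall charge requires Pt(II). Group 10 minus oxidation state 2 gives a d⁸ configuration. A 5d d⁸ ion has a large crystal-field splitting; square planar leaves the high-energy d_{x²−y²} orbital empty and maximises CFSE. → square planar.
For [ZrF₄]: Each fluoride is −1; balancing the 0 overall charge requires Zr(IV). Zr sits in group 4, so the d-electron count is 4 − 4 = 0. A d⁰ ion has no crystal-field stabilisation preference between square planar and tetrahedral, so four ligands adopt the sterically favoured tetrahedral geometry. → tetrahedral.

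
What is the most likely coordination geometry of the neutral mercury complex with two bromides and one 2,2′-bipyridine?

tetrahedral

Summing ligand charges against the 0 overall charge gives an oxidation state of +2 for mercury.
Mercury is a group-12 element; Hg(II) is therefore d¹⁰.
Counting donor atoms: 2×bromide (monodentate) → 2 donors; 1×2,2′-bipyridine (bidentate) → 2 donors. Coordination number = 4.
A d¹⁰ ion has no crystal-field stabilisation preference between square planar and tetrahedral, so four ligands adopt the sterically favoured tetrahedral geometry.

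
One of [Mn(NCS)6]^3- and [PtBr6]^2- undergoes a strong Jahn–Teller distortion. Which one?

[Mn(NCS)6]^3-: Ligand charges: each isothiocyanate is −1. With an overall charge of −3 the manganese centre must be in the +3 oxidation state. Manganese is a group-7 element; Mn(III) is therefore d⁴. Isothiocyanate is a weak-field ligand for a first-row metal, so the complex is high-spin. The t₂g³e_g¹ (high-spin) configuration has an unevenly filled e_g set; the Jahn–Teller theorem predicts a tetragonal distortion (typically axial elongation) to lift the degeneracy.
[PtBr6]^2-: Ligand charges: each bromide is −1. With an overall charge of −2 the platinum centre must be in the +4 oxidation state. Pt sits in group 10, so the d-electron count is 10 − 4 = 6. A 5d ion has a large Δₒ and is invariably low-spin. The d⁶ configuration leaves the e_g set evenly filled (or empty) — no strong Jahn–Teller driving force.

[Mn(NCS)6]^3-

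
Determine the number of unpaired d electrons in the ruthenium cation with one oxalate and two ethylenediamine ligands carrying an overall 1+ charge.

Summing ligand charges against the +1 overall charge gives an oxidation state of +3 for ruthenium.
Group 8 minus oxidation state 3 gives a d⁵ configuration.
Counting donor atoms: 1×oxalate (bidentate) → 2 donors; 2×ethylenediamine (bidentate) → 4 donors. Coordination number = 6.
The spin state decides the count: a 4d ion has a large Δₒ and is invariably low-spin.
An octahedral low-spin d⁵ ion is t₂g⁵e_g⁰, giving 1 unpaired electron.

1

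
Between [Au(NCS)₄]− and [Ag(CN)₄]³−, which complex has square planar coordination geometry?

For [Au(NCS)₄]−: Each isothiocyanate is −1; balancing the −1 overall charge requires Au(III). Gold is a group-11 element; Au(III) is therefore d⁸. A 5d d⁸ ion has a large crystal-field splitting; square planar leaves the high-energy d_{x²−y²} orbital empty and maximises CFSE. → square planar.
For [Ag(CN)₄]³−: Each cyanide is −1; balancing the −3 overall charge requires Ag(I). Silver is a group-11 element; Ag(I) is therefore d¹⁰. A d¹⁰ ion has no crystal-field stabilisation preference between square planar and tetrahedral, so four ligands adopt the sterically favoured tetrahedral geometry. → tetrahedral.

[Au(NCS)₄]−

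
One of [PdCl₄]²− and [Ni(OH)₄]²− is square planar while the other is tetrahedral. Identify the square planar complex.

[PdCl₄]²−

For [PdCl₄]²−: Each chloride is −1; balancing the −2 overall charge requires Pd(II). Palladium is a group-10 element; Pd(II) is therefore d⁸. A 4d d⁸ ion has a large crystal-field splitting; square planar leaves the high-energy d_{x²−y²} orbital empty and maximises CFSE. → square planar.
For [Ni(OH)₄]²−: Ligand charges: each hydroxide is −1. With an overall charge of −2 the nickel centre must be in the +2 oxidation state. Group 10 minus oxidation state 2 gives a d⁸ configuration. Hydroxide is a weak-field ligand. With weak-field ligands the CFSE gain from square planar is small, so a 3d d⁸ ion takes the sterically preferred tetrahedral geometry. → tetrahedral.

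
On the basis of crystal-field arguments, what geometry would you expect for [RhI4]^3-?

Summing ligand charges against the −3 overall charge gives an oxidation state of +1 for rhodium.
Rhodium is a group-9 element; Rh(I) is therefore d⁸.
Coordination number: 4.
A 4d d⁸ ion has a large crystal-field splitting; square planar leaves the high-energy d_{x²−y²} orbital empty and maximises CFSE.

square planar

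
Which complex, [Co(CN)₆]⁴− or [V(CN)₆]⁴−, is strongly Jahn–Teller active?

[Co(CN)₆]⁴−: Summing ligand charges against the −4 overall charge gives an oxidation state of +2 for cobalt. Group 9 minus oxidation state 2 gives a d⁷ configuration. Cyanide is a strong-field ligand (high in the spectrochemical series) for a first-row metal, so the complex is low-spin. The t₂g⁶e_g¹ (low-spin) configuration has an unevenly filled e_g set; the Jahn–Teller theorem predicts a tetragonal distortion (typically axial elongation) to lift the degeneracy.
[V(CN)₆]⁴−: Summing ligand charges against the −4 overall charge gives an oxidation state of +2 for vanadium. V sits in group 5, so the d-electron count is 5 − 2 = 3. The d³ configuration leaves the e_g set evenly filled (or empty) — no strong Jahn–Teller driving force.

[Co(CN)₆]⁴−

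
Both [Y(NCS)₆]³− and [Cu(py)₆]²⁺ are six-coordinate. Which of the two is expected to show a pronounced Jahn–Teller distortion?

[Cu(py)₆]²⁺

[Y(NCS)₆]³−: Summing ligand charges against the −3 overall charge gives an oxidation state of +3 for yttrium. Group 3 minus oxidation state 3 gives a d⁰ configuration. The d⁰ configuration leaves the e_g set evenly filled (or empty) — no strong Jahn–Teller driving force.
[Cu(py)₆]²⁺: Pyridine is neutral; balancing the +2 overall charge requires Cu(II). Group 11 minus oxidation state 2 gives a d⁹ configuration. The t₂g⁶e_g³ configuration has an unevenly filled e_g set; the Jahn–Teller theorem predicts a tetragonal distortion (typically axial elongation) to lift the degeneracy.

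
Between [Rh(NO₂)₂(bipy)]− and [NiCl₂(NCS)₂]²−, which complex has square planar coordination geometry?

[Rh(NO₂)₂(bipy)]−

For [Rh(NO₂)₂(bipy)]−: Ligand charges: each nitro (N-bound nitrite) is −1; 2,2′-bipyridine is neutral. With an overall charge of −1 the rhodium centre must be in the +1 oxidation state. Rh sits in group 9, so the d-electron count is 9 − 1 = 8. A 4d d⁸ ion has a large crystal-field splitting; square planar leaves the high-energy d_{x²−y²} orbital empty and maximises CFSE. → square planar.
For [NiCl₂(NCS)₂]²−: Summing ligand charges against the −2 overall charge gives an oxidation state of +2 for nickel. Ni sits in group 10, so the d-electron count is 10 − 2 = 8. Chloride and isothiocyanate are weak-field ligands. With weak-field ligands the CFSE gain from square planar is small, so a 3d d⁸ ion takes the sterically preferred tetrahedral geometry. → tetrahedral.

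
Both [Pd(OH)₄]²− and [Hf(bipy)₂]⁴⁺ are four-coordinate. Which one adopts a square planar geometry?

For [Pd(OH)₄]²−: Ligand charges: each hydroxide is −1. With an overall charge of −2 the palladium centre must be in the +2 oxidation state. Pd sits in group 10, so the d-electron count is 10 − 2 = 8. A 4d d⁸ ion has a large crystal-field splitting; square planar leaves the high-energy d_{x²−y²} orbital empty and maximises CFSE. → square planar.
For [Hf(bipy)₂]⁴⁺: Ligand charges: 2,2′-bipyridine is neutral. With an overall charge of +4 the hafnium centre must be in the +4 oxidation state. Hf sits in group 4, so the d-electron count is 4 − 4 = 0. A d⁰ ion has no crystal-field stabilisation preference between square planar and tetrahedral, so four ligands adopt the sterically favoured tetrahedral geometry. → tetrahedral.

[Pd(OH)₄]²−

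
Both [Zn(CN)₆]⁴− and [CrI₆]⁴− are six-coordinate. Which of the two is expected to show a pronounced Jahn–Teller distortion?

[Zn(CN)₆]⁴−: Each cyanide is −1; balancing the −4 overall charge requires Zn(II). Zinc is a group-12 element; Zn(II) is therefore d¹⁰. The d¹⁰ configuration leaves the e_g set evenly filled (or empty) — no strong Jahn–Teller driving force.
[CrI₆]⁴−: Summing ligand charges against the −4 overall charge gives an oxidation state of +2 for chromium. Group 6 minus oxidation state 2 gives a d⁴ configuration. Iodide is a weak-field ligand for a first-row metal, so the complex is high-spin. The t₂g³e_g¹ (high-spin) configuration has an unevenly filled e_g set; the Jahn–Teller theorem predicts a tetragonal distortion (typically axial elongation) to lift the degeneracy.

[CrI₆]⁴−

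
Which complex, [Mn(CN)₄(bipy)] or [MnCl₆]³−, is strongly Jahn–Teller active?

[Mn(CN)₄(bipy)]: Each cyanide is −1; 2,2′-bipyridine is neutral; balancing the 0 overall charge requires Mn(IV). Group 7 minus oxidation state 4 gives a d³ configuration. The d³ configuration leaves the e_g set evenly filled (or empty) — no strong Jahn–Teller driving force.
[MnCl₆]³−: Summing ligand charges against the −3 overall charge gives an oxidation state of +3 for manganese. Group 7 minus oxidation state 3 gives a d⁴ configuration. Chloride is a weak-field ligand for a first-row metal, so the complex is high-spin. The t₂g³e_g¹ (high-spin) configuration has an unevenly filled e_g set; the Jahn–Teller theorem predicts a tetragonal distortion (typically axial elongation) to lift the degeneracy.

[MnCl₆]³−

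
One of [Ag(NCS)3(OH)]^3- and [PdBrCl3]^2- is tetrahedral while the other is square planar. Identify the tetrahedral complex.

[Ag(NCS)3(OH)]^3-

For [Ag(NCS)3(OH)]^3-: Ligand charges: each isothiocyanate is −1; each hydroxide is −1. With an overall charge of −3 the silver centre must be in the +1 oxidation state. Silver is a group-11 element; Ag(I) is therefore d¹⁰. A d¹⁰ ion has no crystal-field stabilisation preference between square planar and tetrahedral, so four ligands adopt the sterically favoured tetrahedral geometry. → tetrahedral.
For [PdBrCl3]^2-: Each bromide is −1; each chloride is −1; balancing the −2 overall charge requires Pd(II). Group 10 minus oxidation state 2 gives a d⁸ configuration. A 4d d⁸ ion has a large crystal-field splitting; square planar leaves the high-energy d_{x²−y²} orbital empty and maximises CFSE. → square planar.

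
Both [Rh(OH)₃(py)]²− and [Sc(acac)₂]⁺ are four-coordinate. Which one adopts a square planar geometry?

For [Rh(OH)₃(py)]²−: Each hydroxide is −1; pyridine is neutral; balancing the −2 overall charge requires Rh(I). Rh sits in group 9, so the d-electron count is 9 − 1 = 8. A 4d d⁸ ion has a large crystal-field splitting; square planar leaves the high-energy d_{x²−y²} orbital empty and maximises CFSE. → square planar.
For [Sc(acac)₂]⁺: Each acetylacetonate is −1; balancing the +1 overall charge requires Sc(III). Group 3 minus oxidation state 3 gives a d⁰ configuration. A d⁰ ion has no crystal-field stabilisation preference between square planar and tetrahedral, so four ligands adopt the sterically favoured tetrahedral geometry. → tetrahedral.

[Rh(OH)₃(py)]²−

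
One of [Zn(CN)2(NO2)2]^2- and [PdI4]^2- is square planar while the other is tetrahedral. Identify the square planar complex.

[PdI4]^2-

For [Zn(CN)2(NO2)2]^2-: Summing ligand charges against the −2 overall charge gives an oxidation state of +2 for zinc. Zinc is a group-12 element; Zn(II) is therefore d¹⁰. A d¹⁰ ion has no crystal-field stabilisation preference between square planar and tetrahedral, so four ligands adopt the sterically favoured tetrahedral geometry. → tetrahedral.
For [PdI4]^2-: Each iodide is −1; balancing the −2 overall charge requires Pd(II). Palladium is a group-10 element; Pd(II) is therefore d⁸. A 4d d⁸ ion has a large crystal-field splitting; square planar leaves the high-energy d_{x²−y²} orbital empty and maximises CFSE. → square planar.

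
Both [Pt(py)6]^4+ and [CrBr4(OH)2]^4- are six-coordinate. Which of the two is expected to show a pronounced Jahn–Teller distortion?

[CrBr4(OH)2]^4-

[Pt(py)6]^4+: Ligand charges: pyridine is neutral. With an overall charge of +4 the platinum centre must be in the +4 oxidation state. Platinum is a group-10 element; Pt(IV) is therefore d⁶. A 5d ion has a large Δₒ and is invariably low-spin. The d⁶ configuration leaves the e_g set evenly filled (or empty) — no strong Jahn–Teller driving force.
[CrBr4(OH)2]^4-: Each bromide is −1; each hydroxide is −1; balancing the −4 overall charge requires Cr(II). Cr sits in group 6, so the d-electron count is 6 − 2 = 4. Bromide and hydroxide are weak-field ligands for a first-row metal, so the complex is high-spin. The t₂g³e_g¹ (high-spin) configuration has an unevenly filled e_g set; the Jahn–Teller theorem predicts a tetragonal distortion (typically axial elongation) to lift the degeneracy.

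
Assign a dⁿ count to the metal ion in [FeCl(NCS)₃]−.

Each chloride is −1; each isothiocyanate is −1; balancing the −1 overall charge requires Fe(III).
Iron is a group-8 element; Fe(III) is therefore d⁵.

d⁵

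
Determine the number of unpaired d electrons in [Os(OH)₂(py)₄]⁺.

Ligand charges: each hydroxide is −1; pyridine is neutral. With an overall charge of +1 the osmium centre must be in the +3 oxidation state.
Os sits in group 8, so the d-electron count is 8 − 3 = 5.
The spin state decides the count: a 5d ion has a large Δₒ and is invariably low-spin.
An octahedral low-spin d⁵ ion is t₂g⁵e_g⁰, giving 1 unpaired electron.

1 unpaired electron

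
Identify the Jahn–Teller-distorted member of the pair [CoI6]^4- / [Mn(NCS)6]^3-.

[Mn(NCS)6]^3-

[CoI6]^4-: Each iodide is −1; balancing the −4 overall charge requires Co(II). Group 9 minus oxidation state 2 gives a d⁷ configuration. Iodide is a weak-field ligand for a first-row metal, so the complex is high-spin. The d⁷ configuration leaves the e_g set evenly filled (or empty) — no strong Jahn–Teller driving force.
[Mn(NCS)6]^3-: Ligand charges: each isothiocyanate is −1. With an overall charge of −3 the manganese centre must be in the +3 oxidation state. Group 7 minus oxidation state 3 gives a d⁴ configuration. Isothiocyanate is a weak-field ligand for a first-row metal, so the complex is high-spin. The t₂g³e_g¹ (high-spin) configuration has an unevenly filled e_g set; the Jahn–Teller theorem predicts a tetragonal distortion (typically axial elongation) to lift the degeneracy.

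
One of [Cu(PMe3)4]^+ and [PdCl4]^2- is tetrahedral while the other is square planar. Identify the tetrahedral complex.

For [Cu(PMe3)4]^+: Trimethylphosphine is neutral; balancing the +1 overall charge requires Cu(I). Copper is a group-11 element; Cu(I) is therefore d¹⁰. A d¹⁰ ion has no crystal-field stabilisation preference between square planar and tetrahedral, so four ligands adopt the sterically favoured tetrahedral geometry. → tetrahedral.
For [PdCl4]^2-: Ligand charges: each chloride is −1. With an overall charge of −2 the palladium centre must be in the +2 oxidation state. Pd sits in group 10, so the d-electron count is 10 − 2 = 8. A 4d d⁸ ion has a large crystal-field splitting; square planar leaves the high-energy d_{x²−y²} orbital empty and maximises CFSE. → square planar.

[Cu(PMe3)4]^+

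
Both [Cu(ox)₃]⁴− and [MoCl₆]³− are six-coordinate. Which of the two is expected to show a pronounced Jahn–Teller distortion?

[Cu(ox)₃]⁴−

[Cu(ox)₃]⁴−: Ligand charges: each oxalate is −2. With an overall charge of −4 the copper centre must be in the +2 oxidation state. Group 11 minus oxidation state 2 gives a d⁹ configuration. The t₂g⁶e_g³ configuration has an unevenly filled e_g set; the Jahn–Teller theorem predicts a tetragonal distortion (typically axial elongation) to lift the degeneracy.
[MoCl₆]³−: Each chloride is −1; balancing the −3 overall charge requires Mo(III). Group 6 minus oxidation state 3 gives a d³ configuration. The d³ configuration leaves the e_g set evenly filled (or empty) — no strong Jahn–Teller driving force.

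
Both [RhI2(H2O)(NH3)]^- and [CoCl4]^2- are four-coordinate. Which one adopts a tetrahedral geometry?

For [RhI2(H2O)(NH3)]^-: Summing ligand charges against the −1 overall charge gives an oxidation state of +1 for rhodium. Group 9 minus oxidation state 1 gives a d⁸ configuration. A 4d d⁸ ion has a large crystal-field splitting; square planar leaves the high-energy d_{x²−y²} orbital empty and maximises CFSE. → square planar.
For [CoCl4]^2-: Summing ligand charges against the −2 overall charge gives an oxidation state of +2 for cobalt. Cobalt is a group-9 element; Co(II) is therefore d⁷. For a high-spin 3d d⁷ ion with weak-field ligands the small Δₜ gives little square-planar CFSE advantage, so four ligands adopt the sterically favoured tetrahedral geometry. → tetrahedral.

[CoCl4]^2-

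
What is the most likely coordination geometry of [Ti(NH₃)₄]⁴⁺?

tetrahedral

Ligand charges: ammonia is neutral. With an overall charge of +4 the titanium centre must be in the +4 oxidation state.
Ti sits in group 4, so the d-electron count is 4 − 4 = 0.
Coordination number: 4.
A d⁰ ion has no crystal-field stabilisation preference between square planar and tetrahedral, so four ligands adopt the sterically favoured tetrahedral geometry.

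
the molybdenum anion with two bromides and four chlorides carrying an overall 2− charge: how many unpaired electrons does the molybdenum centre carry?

Summing ligand charges against the −2 overall charge gives an oxidation state of +4 for molybdenum.
Molybdenum is a group-6 element; Mo(IV) is therefore d².
In an octahedral field the d² configuration is t₂g²e_g⁰ (only one arrangement possible), giving 2 unpaired electrons.

2 unpaired electrons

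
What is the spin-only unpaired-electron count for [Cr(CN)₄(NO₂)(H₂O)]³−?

2 unpaired electrons

Each cyanide is −1; each nitro (N-bound nitrite) is −1; water is neutral; balancing the −3 overall charge requires Cr(II).
Chromium is a group-6 element; Cr(II) is therefore d⁴.
The spin state decides the count: Cyanide and nitro (N-bound nitrite) are strong-field ligands (high in the spectrochemical series) for a first-row metal, so the complex is low-spin.
An octahedral low-spin d⁴ ion is t₂g⁴e_g⁰, giving 2 unpaired electrons.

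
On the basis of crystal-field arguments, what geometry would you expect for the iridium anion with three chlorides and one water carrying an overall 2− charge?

Ligand charges: each chloride is −1; water is neutral. With an overall charge of −2 the iridium centre must be in the +1 oxidation state.
Group 9 minus oxidation state 1 gives a d⁸ configuration.
With 4 monodentate ligands the coordination number is 4.
A 5d d⁸ ion has a large crystal-field splitting; square planar leaves the high-energy d_{x²−y²} orbital empty and maximises CFSE.

square planar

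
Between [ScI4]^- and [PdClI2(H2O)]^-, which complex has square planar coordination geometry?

For [ScI4]^-: Each iodide is −1; balancing the −1 overall charge requires Sc(III). Group 3 minus oxidation state 3 gives a d⁰ configuration. A d⁰ ion has no crystal-field stabilisation preference between square planar and tetrahedral, so four ligands adopt the sterically favoured tetrahedral geometry. → tetrahedral.
For [PdClI2(H2O)]^-: Summing ligand charges against the −1 overall charge gives an oxidation state of +2 for palladium. Palladium is a group-10 element; Pd(II) is therefore d⁸. A 4d d⁸ ion has a large crystal-field splitting; square planar leaves the high-energy d_{x²−y²} orbital empty and maximises CFSE. → square planar.

[PdClI2(H2O)]^-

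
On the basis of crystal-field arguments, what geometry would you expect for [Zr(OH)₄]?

tetrahedral

Summing ligand charges against the 0 overall charge gives an oxidation state of +4 for zirconium.
Zirconium is a group-4 element; Zr(IV) is therefore d⁰.
Coordination number: 4.
A d⁰ ion has no crystal-field stabilisation preference between square planar and tetrahedral, so four ligands adopt the sterically favoured tetrahedral geometry.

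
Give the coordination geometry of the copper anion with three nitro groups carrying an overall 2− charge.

trigonal planar

Ligand charges: each nitro (N-bound nitrite) is −1. With an overall charge of −2 the copper centre must be in the +1 oxidation state.
Cu sits in group 11, so the d-electron count is 11 − 1 = 10.
Coordination number: 3.
Three ligands around a d¹⁰ centre minimise repulsion in a trigonal-planar arrangement.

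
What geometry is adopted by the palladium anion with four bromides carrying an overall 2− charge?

square planar

Summing ligand charges against the −2 overall charge gives an oxidation state of +2 for palladium.
Pd sits in group 10, so the d-electron count is 10 − 2 = 8.
Coordination number: 4.
A 4d d⁸ ion has a large crystal-field splitting; square planar leaves the high-energy d_{x²−y²} orbital empty and maximises CFSE.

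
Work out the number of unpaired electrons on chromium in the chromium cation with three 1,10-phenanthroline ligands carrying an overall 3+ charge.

3 unpaired electrons

1,10-phenanthroline is neutral; balancing the +3 overall charge requires Cr(III).
Group 6 minus oxidation state 3 gives a d³ configuration.
Counting donor atoms: 3×1,10-phenanthroline (bidentate) → 6 donors. Coordination number = 6.
In an octahedral field the d³ configuration is t₂g³e_g⁰ (only one arrangement possible), giving 3 unpaired electrons.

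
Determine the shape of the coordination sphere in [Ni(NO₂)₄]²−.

Ligand charges: each nitro (N-bound nitrite) is −1. With an overall charge of −2 the nickel centre must be in the +2 oxidation state.
Group 10 minus oxidation state 2 gives a d⁸ configuration.
Coordination number: 4.
Nitro (N-bound nitrite) is a strong-field ligand (high in the spectrochemical series).
A 3d d⁸ ion with strong-field ligands gains enough CFSE to favour square planar over tetrahedral.

square planar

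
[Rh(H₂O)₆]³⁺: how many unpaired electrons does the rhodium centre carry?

Summing ligand charges against the +3 overall charge gives an oxidation state of +3 for rhodium.
Rhodium is a group-9 element; Rh(III) is therefore d⁶.
The spin state decides the count: a 4d ion has a large Δₒ and is invariably low-spin.
An octahedral low-spin d⁶ ion is t₂g⁶e_g⁰, giving 0 unpaired electrons.

0 unpaired electrons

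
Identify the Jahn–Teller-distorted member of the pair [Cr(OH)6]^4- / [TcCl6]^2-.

[Cr(OH)6]^4-: Ligand charges: each hydroxide is −1. With an overall charge of −4 the chromium centre must be in the +2 oxidation state. Group 6 minus oxidation state 2 gives a d⁴ configuration. Hydroxide is a weak-field ligand for a first-row metal, so the complex is high-spin. The t₂g³e_g¹ (high-spin) configuration has an unevenly filled e_g set; the Jahn–Teller theorem predicts a tetragonal distortion (typically axial elongation) to lift the degeneracy.
[TcCl6]^2-: Ligand charges: each chloride is −1. With an overall charge of −2 the technetium centre must be in the +4 oxidation state. Technetium is a group-7 element; Tc(IV) is therefore d³. The d³ configuration leaves the e_g set evenly filled (or empty) — no strong Jahn–Teller driving force.

[Cr(OH)6]^4-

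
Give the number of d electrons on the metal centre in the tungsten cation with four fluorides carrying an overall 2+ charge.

d0

Summing ligand charges against the +2 overall charge gives an oxidation state of +6 for tungsten.
Group 6 minus oxidation state 6 gives a d⁰ configuration.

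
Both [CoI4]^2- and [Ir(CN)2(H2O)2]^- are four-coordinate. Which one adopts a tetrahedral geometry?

For [CoI4]^2-: Each iodide is −1; balancing the −2 overall charge requires Co(II). Group 9 minus oxidation state 2 gives a d⁷ configuration. For a high-spin 3d d⁷ ion with weak-field ligands the small Δₜ gives little square-planar CFSE advantage, so four ligands adopt the sterically favoured tetrahedral geometry. → tetrahedral.
For [Ir(CN)2(H2O)2]^-: Ligand charges: each cyanide is −1; water is neutral. With an overall charge of −1 the iridium centre must be in the +1 oxidation state. Iridium is a group-9 element; Ir(I) is therefore d⁸. A 5d d⁸ ion has a large crystal-field splitting; square planar leaves the high-energy d_{x²−y²} orbital empty and maximises CFSE. → square planar.

[CoI4]^2-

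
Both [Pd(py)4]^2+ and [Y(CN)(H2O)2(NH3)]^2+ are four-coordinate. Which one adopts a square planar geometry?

[Pd(py)4]^2+

For [Pd(py)4]^2+: Pyridine is neutral; balancing the +2 overall charge requires Pd(II). Group 10 minus oxidation state 2 gives a d⁸ configuration. A 4d d⁸ ion has a large crystal-field splitting; square planar leaves the high-energy d_{x²−y²} orbital empty and maximises CFSE. → square planar.
For [Y(CN)(H2O)2(NH3)]^2+: Summing ligand charges against the +2 overall charge gives an oxidation state of +3 for yttrium. Y sits in group 3, so the d-electron count is 3 − 3 = 0. A d⁰ ion has no crystal-field stabilisation preference between square planar and tetrahedral, so four ligands adopt the sterically favoured tetrahedral geometry. → tetrahedral.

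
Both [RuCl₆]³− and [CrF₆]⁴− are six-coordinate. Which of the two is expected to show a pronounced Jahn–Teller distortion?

[RuCl₆]³−: Each chloride is −1; balancing the −3 overall charge requires Ru(III). Group 8 minus oxidation state 3 gives a d⁵ configuration. A 4d ion has a large Δₒ and is invariably low-spin. The d⁵ configuration leaves the e_g set evenly filled (or empty) — no strong Jahn–Teller driving force.
[CrF₆]⁴−: Each fluoride is −1; balancing the −4 overall charge requires Cr(II). Chromium is a group-6 element; Cr(II) is therefore d⁴. Fluoride is a weak-field ligand for a first-row metal, so the complex is high-spin. The t₂g³e_g¹ (high-spin) configuration has an unevenly filled e_g set; the Jahn–Teller theorem predicts a tetragonal distortion (typically axial elongation) to lift the degeneracy.

[CrF₆]⁴−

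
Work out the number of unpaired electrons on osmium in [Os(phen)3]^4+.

Ligand charges: 1,10-phenanthroline is neutral. With an overall charge of +4 the osmium centre must be in the +4 oxidation state.
Osmium is a group-8 element; Os(IV) is therefore d⁴.
Counting donor atoms: 3×1,10-phenanthroline (bidentate) → 6 donors. Coordination number = 6.
The spin state decides the count: a 5d ion has a large Δₒ and is invariably low-spin.
An octahedral low-spin d⁴ ion is t₂g⁴e_g⁰, giving 2 unpaired electrons.

2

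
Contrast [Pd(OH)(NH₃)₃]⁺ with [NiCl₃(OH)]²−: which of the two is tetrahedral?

[NiCl₃(OH)]²−

For [Pd(OH)(NH₃)₃]⁺: Summing ligand charges against the +1 overall charge gives an oxidation state of +2 for palladium. Group 10 minus oxidation state 2 gives a d⁸ configuration. A 4d d⁸ ion has a large crystal-field splitting; square planar leaves the high-energy d_{x²−y²} orbital empty and maximises CFSE. → square planar.
For [NiCl₃(OH)]²−: Ligand charges: each chloride is −1; each hydroxide is −1. With an overall charge of −2 the nickel centre must be in the +2 oxidation state. Ni sits in group 10, so the d-electron count is 10 − 2 = 8. Chloride and hydroxide are weak-field ligands. With weak-field ligands the CFSE gain from square planar is small, so a 3d d⁸ ion takes the sterically preferred tetrahedral geometry. → tetrahedral.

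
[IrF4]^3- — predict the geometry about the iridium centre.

Each fluoride is −1; balancing the −3 overall charge requires Ir(I).
Group 9 minus oxidation state 1 gives a d⁸ configuration.
Coordination number: 4.
A 5d d⁸ ion has a large crystal-field splitting; square planar leaves the high-energy d_{x²−y²} orbital empty and maximises CFSE.

square planar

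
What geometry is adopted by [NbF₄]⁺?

Each fluoride is −1; balancing the +1 overall charge requires Nb(V).
Group 5 minus oxidation state 5 gives a d⁰ configuration.
Coordination number: 4.
A d⁰ ion has no crystal-field stabilisation preference between square planar and tetrahedral, so four ligands adopt the sterically favoured tetrahedral geometry.

tetrahedral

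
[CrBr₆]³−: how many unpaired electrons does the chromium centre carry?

Each bromide is −1; balancing the −3 overall charge requires Cr(III).
Cr sits in group 6, so the d-electron count is 6 − 3 = 3.
In an octahedral field the d³ configuration is t₂g³e_g⁰ (only one arrangement possible), giving 3 unpaired electrons.

3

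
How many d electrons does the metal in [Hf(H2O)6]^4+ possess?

Ligand charges: water is neutral. With an overall charge of +4 the hafnium centre must be in the +4 oxidation state.
Hf sits in group 4, so the d-electron count is 4 − 4 = 0.

d⁰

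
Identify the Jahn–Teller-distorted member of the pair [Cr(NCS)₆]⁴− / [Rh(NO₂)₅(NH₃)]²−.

[Cr(NCS)₆]⁴−: Each isothiocyanate is −1; balancing the −4 overall charge requires Cr(II). Cr sits in group 6, so the d-electron count is 6 − 2 = 4. Isothiocyanate is a weak-field ligand for a first-row metal, so the complex is high-spin. The t₂g³e_g¹ (high-spin) configuration has an unevenly filled e_g set; the Jahn–Teller theorem predicts a tetragonal distortion (typically axial elongation) to lift the degeneracy.
[Rh(NO₂)₅(NH₃)]²−: Ligand charges: each nitro (N-bound nitrite) is −1; ammonia is neutral. With an overall charge of −2 the rhodium centre must be in the +3 oxidation state. Group 9 minus oxidation state 3 gives a d⁶ configuration. A 4d ion has a large Δₒ and is invariably low-spin. The d⁶ configuration leaves the e_g set evenly filled (or empty) — no strong Jahn–Teller driving force.

[Cr(NCS)₆]⁴−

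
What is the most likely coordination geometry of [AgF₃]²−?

Each fluoride is −1; balancing the −2 overall charge requires Ag(I).
Ag sits in group 11, so the d-electron count is 11 − 1 = 10.
Coordination number: 3.
Three ligands around a d¹⁰ centre minimise repulsion in a trigonal-planar arrangement.

trigonal planar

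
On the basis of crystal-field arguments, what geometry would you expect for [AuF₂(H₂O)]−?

Each fluoride is −1; water is neutral; balancing the −1 overall charge requires Au(I).
Gold is a group-11 element; Au(I) is therefore d¹⁰.
Coordination number: 3.
Three ligands around a d¹⁰ centre minimise repulsion in a trigonal-planar arrangement.

trigonal planar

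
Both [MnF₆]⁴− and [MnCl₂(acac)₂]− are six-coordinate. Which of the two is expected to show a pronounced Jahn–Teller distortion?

[MnCl₂(acac)₂]−

[MnF₆]⁴−: Each fluoride is −1; balancing the −4 overall charge requires Mn(II). Group 7 minus oxidation state 2 gives a d⁵ configuration. Fluoride is a weak-field ligand for a first-row metal, so the complex is high-spin. The d⁵ configuration leaves the e_g set evenly filled (or empty) — no strong Jahn–Teller driving force.
[MnCl₂(acac)₂]−: Summing ligand charges against the −1 overall charge gives an oxidation state of +3 for manganese. Manganese is a group-7 element; Mn(III) is therefore d⁴. Acetylacetonate and chloride are weak-field ligands for a first-row metal, so the complex is high-spin. The t₂g³e_g¹ (high-spin) configuration has an unevenly filled e_g set; the Jahn–Teller theorem predicts a tetragonal distortion (typically axial elongation) to lift the degeneracy.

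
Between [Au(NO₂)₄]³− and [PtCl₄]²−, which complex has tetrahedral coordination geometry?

For [Au(NO₂)₄]³−: Ligand charges: each nitro (N-bound nitrite) is −1. With an overall charge of −3 the gold centre must be in the +1 oxidation state. Group 11 minus oxidation state 1 gives a d¹⁰ configuration. A d¹⁰ ion has no crystal-field stabilisation preference between square planar and tetrahedral, so four ligands adopt the sterically favoured tetrahedral geometry. → tetrahedral.
For [PtCl₄]²−: Summing ligand charges against the −2 overall charge gives an oxidation state of +2 for platinum. Pt sits in group 10, so the d-electron count is 10 − 2 = 8. A 5d d⁸ ion has a large crystal-field splitting; square planar leaves the high-energy d_{x²−y²} orbital empty and maximises CFSE. → square planar.

[Au(NO₂)₄]³−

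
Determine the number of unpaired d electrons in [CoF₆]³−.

4 unpaired electrons

Ligand charges: each fluoride is −1. With an overall charge of −3 the cobalt centre must be in the +3 oxidation state.
Group 9 minus oxidation state 3 gives a d⁶ configuration.
The spin state decides the count: fluoride is the one ligand weak enough to leave Co(III) high-spin — [CoF₆]³⁻ is the classic exception.
An octahedral high-spin d⁶ ion is t₂g⁴e_g², giving 4 unpaired electrons.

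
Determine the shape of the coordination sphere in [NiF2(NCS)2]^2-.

tetrahedral

Each fluoride is −1; each isothiocyanate is −1; balancing the −2 overall charge requires Ni(II).
Ni sits in group 10, so the d-electron count is 10 − 2 = 8.
With 4 monodentate ligands the coordination number is 4.
Fluoride and isothiocyanate are weak-field ligands.
With weak-field ligands the CFSE gain from square planar is small, so a 3d d⁸ ion takes the sterically preferred tetrahedral geometry.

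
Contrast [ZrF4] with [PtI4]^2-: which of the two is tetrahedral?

[ZrF4]

For [ZrF4]: Summing ligand charges against the 0 overall charge gives an oxidation state of +4 for zirconium. Zr sits in group 4, so the d-electron count is 4 − 4 = 0. A d⁰ ion has no crystal-field stabilisation preference between square planar and tetrahedral, so four ligands adopt the sterically favoured tetrahedral geometry. → tetrahedral.
For [PtI4]^2-: Ligand charges: each iodide is −1. With an overall charge of −2 the platinum centre must be in the +2 oxidation state. Platinum is a group-10 element; Pt(II) is therefore d⁸. A 5d d⁸ ion has a large crystal-field splitting; square planar leaves the high-energy d_{x²−y²} orbital empty and maximises CFSE. → square planar.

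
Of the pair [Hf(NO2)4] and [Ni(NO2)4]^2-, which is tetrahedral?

[Hf(NO2)4]

For [Hf(NO2)4]: Summing ligand charges against the 0 overall charge gives an oxidation state of +4 for hafnium. Hf sits in group 4, so the d-electron count is 4 − 4 = 0. A d⁰ ion has no crystal-field stabilisation preference between square planar and tetrahedral, so four ligands adopt the sterically favoured tetrahedral geometry. → tetrahedral.
For [Ni(NO2)4]^2-: Summing ligand charges against the −2 overall charge gives an oxidation state of +2 for nickel. Group 10 minus oxidation state 2 gives a d⁸ configuration. Nitro (N-bound nitrite) is a strong-field ligand (high in the spectrochemical series). A 3d d⁸ ion with strong-field ligands gains enough CFSE to favour square planar over tetrahedral. → square planar.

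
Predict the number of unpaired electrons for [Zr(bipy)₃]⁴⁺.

0

Ligand charges: 2,2′-bipyridine is neutral. With an overall charge of +4 the zirconium centre must be in the +4 oxidation state.
Zirconium is a group-4 element; Zr(IV) is therefore d⁰.
Counting donor atoms: 3×2,2′-bipyridine (bidentate) → 6 donors. Coordination number = 6.
In an octahedral field the d⁰ configuration is t₂g⁰e_g⁰, giving 0 unpaired electrons.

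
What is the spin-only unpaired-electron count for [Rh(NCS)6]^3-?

Each isothiocyanate is −1; balancing the −3 overall charge requires Rh(III).
Rhodium is a group-9 element; Rh(III) is therefore d⁶.
The spin state decides the count: a 4d ion has a large Δₒ and is invariably low-spin.
An octahedral low-spin d⁶ ion is t₂g⁶e_g⁰, giving 0 unpaired electrons.

0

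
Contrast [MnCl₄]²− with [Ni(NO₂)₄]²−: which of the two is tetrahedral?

For [MnCl₄]²−: Each chloride is −1; balancing the −2 overall charge requires Mn(II). Group 7 minus oxidation state 2 gives a d⁵ configuration. A high-spin d⁵ ion has zero CFSE in either geometry, so four ligands adopt the sterically favoured tetrahedral geometry. → tetrahedral.
For [Ni(NO₂)₄]²−: Each nitro (N-bound nitrite) is −1; balancing the −2 overall charge requires Ni(II). Nickel is a group-10 element; Ni(II) is therefore d⁸. Nitro (N-bound nitrite) is a strong-field ligand (high in the spectrochemical series). A 3d d⁸ ion with strong-field ligands gains enough CFSE to favour square planar over tetrahedral. → square planar.

[MnCl₄]²−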